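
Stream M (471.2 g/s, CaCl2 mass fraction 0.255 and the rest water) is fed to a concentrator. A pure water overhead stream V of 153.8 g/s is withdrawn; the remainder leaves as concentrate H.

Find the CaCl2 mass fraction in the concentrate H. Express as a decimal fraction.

0.379

CaCl2 is not removed: 471.2×0.255 = 120.16 g/s of CaCl2 enters H.
Concentrate = 471.2 − 153.8 = 317.4 g/s.
Mass fraction = 120.16/317.4 = 0.379.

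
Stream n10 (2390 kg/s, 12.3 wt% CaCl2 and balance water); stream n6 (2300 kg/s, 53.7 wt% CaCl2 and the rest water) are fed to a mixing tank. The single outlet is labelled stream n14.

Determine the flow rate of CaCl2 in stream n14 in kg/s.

CaCl2 out = CaCl2 in = 2390×0.123 + 2300×0.537 = 1529.1 kg/s.

1529 kg/s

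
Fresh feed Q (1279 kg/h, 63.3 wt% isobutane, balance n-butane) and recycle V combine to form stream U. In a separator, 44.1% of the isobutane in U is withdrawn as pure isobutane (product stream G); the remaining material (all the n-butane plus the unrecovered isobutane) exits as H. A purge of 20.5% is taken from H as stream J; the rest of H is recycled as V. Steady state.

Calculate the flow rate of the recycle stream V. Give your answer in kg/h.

2468 kg/h

n-butane enters only via Q and leaves only via the purge: 1279×0.367 = 0.205×(n-butane in H), and the separator passes all n-butane, so n-butane in U = n-butane in H = 2289.7 kg/h.
isobutane in U: m_A = 1279×0.633 + (1−0.205)·(1−0.441)·m_A, so m_A = 809.61/0.5556 = 1457.2 kg/h.
H = (1−0.441)×1457.2 + 2289.7 = 3104.3 kg/h.
Recycle V = (1−0.205)×3104.3 = 2467.9 kg/h.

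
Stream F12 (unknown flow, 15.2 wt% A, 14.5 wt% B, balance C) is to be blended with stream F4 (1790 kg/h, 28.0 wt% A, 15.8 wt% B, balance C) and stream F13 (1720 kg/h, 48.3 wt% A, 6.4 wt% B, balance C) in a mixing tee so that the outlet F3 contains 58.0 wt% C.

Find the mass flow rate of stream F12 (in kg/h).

Let F12 be the unknown flow. Total out = 3510 + F12.
C balance: 1785.1 + 0.703·F12 = 0.580·(3510 + F12)
(0.703 − 0.580)·F12 = 0.580×3510 − 1785.1 = 250.66
F12 = 250.66 / 0.123 = 2037.9 kg/h

2038 kg/h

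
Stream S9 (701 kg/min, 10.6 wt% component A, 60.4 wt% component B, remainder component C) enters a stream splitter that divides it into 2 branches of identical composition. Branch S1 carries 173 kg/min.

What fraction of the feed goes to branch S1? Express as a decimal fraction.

Fraction to S1 = 173/701 = 0.2468.

0.247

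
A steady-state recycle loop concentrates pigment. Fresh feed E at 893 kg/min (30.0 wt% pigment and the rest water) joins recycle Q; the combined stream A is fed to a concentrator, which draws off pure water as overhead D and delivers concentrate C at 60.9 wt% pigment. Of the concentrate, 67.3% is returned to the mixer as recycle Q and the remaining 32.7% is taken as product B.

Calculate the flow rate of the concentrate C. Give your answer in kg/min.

1345 kg/min

Overall pigment balance (none leaves overhead): pigment in fresh feed = pigment in product, i.e. 893×0.300 = (1−0.673)·C·0.609.
C = 267.9/(0.609×0.327) = 1345.3 kg/min.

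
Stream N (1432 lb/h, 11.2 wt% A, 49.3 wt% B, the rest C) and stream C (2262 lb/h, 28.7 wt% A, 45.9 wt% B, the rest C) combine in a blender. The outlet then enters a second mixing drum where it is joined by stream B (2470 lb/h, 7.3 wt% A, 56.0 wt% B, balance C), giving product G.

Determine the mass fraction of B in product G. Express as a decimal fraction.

0.507

Overall, product flow = 6164 lb/h.
B in = 1432×0.493 + 2262×0.459 + 2470×0.560 = 3127.4 lb/h.
B fraction in G = 0.507.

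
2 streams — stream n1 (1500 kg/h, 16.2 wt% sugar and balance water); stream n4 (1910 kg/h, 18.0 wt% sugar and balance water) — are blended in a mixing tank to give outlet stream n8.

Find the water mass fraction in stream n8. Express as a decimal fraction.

0.828

Total flow out = 1500 + 1910 = 3410 kg/h.
water in = 1500×0.838 + 1910×0.820 = 2823.2 kg/h.
water mass fraction in n8 = 2823.2/3410 = 0.828.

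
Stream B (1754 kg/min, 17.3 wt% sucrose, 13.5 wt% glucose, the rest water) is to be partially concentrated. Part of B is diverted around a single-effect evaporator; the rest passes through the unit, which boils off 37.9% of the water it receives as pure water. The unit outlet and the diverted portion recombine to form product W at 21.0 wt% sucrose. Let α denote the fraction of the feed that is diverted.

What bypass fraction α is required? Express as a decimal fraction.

All 1754×0.173 = 303.44 kg/min of sucrose reaches W, so W = 303.44/0.210 = 1445 kg/min and vapour = 309.04 kg/min.
The evaporator receives (1−α)·1754 of feed at 0.692 water and removes 0.379 of that water:
0.379×0.692×(1−α)×1754 = 309.04
(1−α) = 309.04/460.02 = 0.6718;  α = 0.3282.

0.328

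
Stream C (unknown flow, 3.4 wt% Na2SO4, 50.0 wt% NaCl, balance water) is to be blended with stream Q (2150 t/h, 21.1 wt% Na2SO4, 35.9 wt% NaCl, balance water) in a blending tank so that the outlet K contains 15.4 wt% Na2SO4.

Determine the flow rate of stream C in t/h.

Let C be the unknown flow. Total out = 2150 + C.
Na2SO4 balance: 453.65 + 0.034·C = 0.154·(2150 + C)
(0.034 − 0.154)·C = 0.154×2150 − 453.65 = -122.55
C = -122.55 / -0.120 = 1021.2 t/h

1021 t/h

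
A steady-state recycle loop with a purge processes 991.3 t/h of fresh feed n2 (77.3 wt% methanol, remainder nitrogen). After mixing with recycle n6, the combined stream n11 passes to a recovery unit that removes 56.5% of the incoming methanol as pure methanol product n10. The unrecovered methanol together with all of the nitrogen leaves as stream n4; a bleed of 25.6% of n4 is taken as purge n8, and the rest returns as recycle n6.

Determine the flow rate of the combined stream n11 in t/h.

nitrogen enters only via n2 and leaves only via the purge: 991.3×0.227 = 0.256×(nitrogen in n4), and the recovery unit passes all nitrogen, so nitrogen in n11 = nitrogen in n4 = 879 t/h.
methanol in n11: m_A = 991.3×0.773 + (1−0.256)·(1−0.565)·m_A, so m_A = 766.27/0.6764 = 1132.9 t/h.
n11 = 1132.9 + 879 = 2011.9 t/h.

2012 t/h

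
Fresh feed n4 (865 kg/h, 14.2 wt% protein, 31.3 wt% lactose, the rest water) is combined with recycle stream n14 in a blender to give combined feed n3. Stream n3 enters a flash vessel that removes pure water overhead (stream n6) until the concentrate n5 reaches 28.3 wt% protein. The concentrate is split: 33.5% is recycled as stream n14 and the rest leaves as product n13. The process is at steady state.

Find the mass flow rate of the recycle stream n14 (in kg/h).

218.6 kg/h

Overall protein balance (none leaves overhead): protein in fresh feed = protein in product, i.e. 865×0.142 = (1−0.335)·n5·0.283.
n5 = 122.83/(0.283×0.665) = 652.67 kg/h.
Recycle n14 = 0.335×652.67 = 218.65 kg/h.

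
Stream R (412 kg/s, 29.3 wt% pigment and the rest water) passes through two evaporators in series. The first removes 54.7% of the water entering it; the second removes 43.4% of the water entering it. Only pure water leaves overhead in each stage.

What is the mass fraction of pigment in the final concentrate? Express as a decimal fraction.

0.618

water in feed = 412×0.707 = 291.28 kg/s.
After stage 1: water left = (1−0.547)×291.28 = 131.95; stream total = 252.67 kg/s.
After stage 2: water left = (1−0.434)×131.95 = 74.685; final concentrate = 195.4 kg/s.
pigment fraction = 120.72/195.4 = 0.618.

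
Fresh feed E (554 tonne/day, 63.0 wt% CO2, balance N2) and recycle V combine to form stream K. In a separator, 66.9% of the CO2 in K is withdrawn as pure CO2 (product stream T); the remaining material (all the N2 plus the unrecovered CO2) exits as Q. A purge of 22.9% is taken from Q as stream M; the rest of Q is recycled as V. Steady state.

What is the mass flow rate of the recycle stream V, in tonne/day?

809.7 tonne/day

N2 enters only via E and leaves only via the purge: 554×0.370 = 0.229×(N2 in Q), and the separator passes all N2, so N2 in K = N2 in Q = 895.11 tonne/day.
CO2 in K: m_A = 554×0.630 + (1−0.229)·(1−0.669)·m_A, so m_A = 349.02/0.7448 = 468.61 tonne/day.
Q = (1−0.669)×468.61 + 895.11 = 1050.2 tonne/day.
Recycle V = (1−0.229)×1050.2 = 809.72 tonne/day.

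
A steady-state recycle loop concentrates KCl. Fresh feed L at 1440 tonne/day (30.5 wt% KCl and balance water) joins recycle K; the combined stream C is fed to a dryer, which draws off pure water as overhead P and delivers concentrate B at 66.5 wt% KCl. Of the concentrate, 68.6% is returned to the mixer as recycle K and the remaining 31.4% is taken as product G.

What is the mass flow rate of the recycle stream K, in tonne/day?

1443 tonne/day

Overall KCl balance (none leaves overhead): KCl in fresh feed = KCl in product, i.e. 1440×0.305 = (1−0.686)·B·0.665.
B = 439.2/(0.665×0.314) = 2103.3 tonne/day.
Recycle K = 0.686×2103.3 = 1442.9 tonne/day.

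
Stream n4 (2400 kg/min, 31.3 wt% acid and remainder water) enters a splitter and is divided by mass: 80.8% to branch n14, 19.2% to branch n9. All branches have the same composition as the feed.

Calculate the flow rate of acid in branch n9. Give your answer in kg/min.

Branch n9 total = 0.192×2400 = 460.8 kg/min.
acid in n9 = 0.313×460.8 = 144.23 kg/min.

144.2 kg/min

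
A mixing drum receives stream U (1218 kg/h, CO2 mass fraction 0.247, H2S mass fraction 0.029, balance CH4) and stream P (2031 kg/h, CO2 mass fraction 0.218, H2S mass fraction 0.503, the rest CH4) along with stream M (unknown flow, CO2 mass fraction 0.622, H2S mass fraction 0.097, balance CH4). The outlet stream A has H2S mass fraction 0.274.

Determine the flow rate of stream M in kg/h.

Let M be the unknown flow. Total out = 3249 + M.
H2S balance: 1056.9 + 0.097·M = 0.274·(3249 + M)
(0.097 − 0.274)·M = 0.274×3249 − 1056.9 = -166.69
M = -166.69 / -0.177 = 941.75 kg/h

941.7 kg/h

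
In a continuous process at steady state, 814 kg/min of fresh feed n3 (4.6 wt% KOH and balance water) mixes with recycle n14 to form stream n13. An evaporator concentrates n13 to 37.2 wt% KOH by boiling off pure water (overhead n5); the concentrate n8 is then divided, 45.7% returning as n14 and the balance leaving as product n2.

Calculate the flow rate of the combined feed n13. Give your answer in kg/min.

Overall KOH balance (none leaves overhead): KOH in fresh feed = KOH in product, i.e. 814×0.046 = (1−0.457)·n8·0.372.
n8 = 37.444/(0.372×0.543) = 185.37 kg/min.
Recycle n14 = 0.457×185.37 = 84.714 kg/min.
Combined feed n13 = 814 + 84.714 = 898.71 kg/min.

898.7 kg/min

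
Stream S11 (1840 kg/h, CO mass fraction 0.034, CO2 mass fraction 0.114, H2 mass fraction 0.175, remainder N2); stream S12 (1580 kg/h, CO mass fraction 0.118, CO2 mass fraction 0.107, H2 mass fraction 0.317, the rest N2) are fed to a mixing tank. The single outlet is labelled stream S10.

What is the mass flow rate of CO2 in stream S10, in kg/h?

378.8 kg/h

CO2 out = CO2 in = 1840×0.114 + 1580×0.107 = 378.82 kg/h.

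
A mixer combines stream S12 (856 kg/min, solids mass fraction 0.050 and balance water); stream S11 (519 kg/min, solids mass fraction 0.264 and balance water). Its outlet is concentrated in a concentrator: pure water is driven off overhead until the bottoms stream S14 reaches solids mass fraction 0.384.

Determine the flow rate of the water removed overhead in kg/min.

solids entering = 856×0.050 + 519×0.264 = 179.82 kg/min.
All solids reports to S14, so S14 = 179.82/0.384 = 468.27 kg/min.
Total feed = 1375 kg/min; overhead = 1375 − 468.27 = 906.73 kg/min.

906.7 kg/min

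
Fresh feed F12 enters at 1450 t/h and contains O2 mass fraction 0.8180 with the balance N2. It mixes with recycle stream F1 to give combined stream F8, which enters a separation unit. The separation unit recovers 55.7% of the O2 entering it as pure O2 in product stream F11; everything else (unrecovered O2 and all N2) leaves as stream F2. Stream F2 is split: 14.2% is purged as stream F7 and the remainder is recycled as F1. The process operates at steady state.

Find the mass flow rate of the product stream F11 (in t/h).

1066 t/h

O2 in F8: m_A = 1450×0.818 + (1−0.142)·(1−0.557)·m_A, so m_A = 1186.1/0.6199 = 1913.4 t/h.
Product F11 = 0.557×1913.4 = 1065.7 t/h.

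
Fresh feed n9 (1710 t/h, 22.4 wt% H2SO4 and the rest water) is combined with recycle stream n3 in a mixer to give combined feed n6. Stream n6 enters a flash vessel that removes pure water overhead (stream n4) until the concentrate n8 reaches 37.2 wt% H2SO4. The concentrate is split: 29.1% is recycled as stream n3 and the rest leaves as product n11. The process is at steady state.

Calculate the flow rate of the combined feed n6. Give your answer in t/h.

Overall H2SO4 balance (none leaves overhead): H2SO4 in fresh feed = H2SO4 in product, i.e. 1710×0.224 = (1−0.291)·n8·0.372.
n8 = 383.04/(0.372×0.709) = 1452.3 t/h.
Recycle n3 = 0.291×1452.3 = 422.62 t/h.
Combined feed n6 = 1710 + 422.62 = 2132.6 t/h.

2133 t/h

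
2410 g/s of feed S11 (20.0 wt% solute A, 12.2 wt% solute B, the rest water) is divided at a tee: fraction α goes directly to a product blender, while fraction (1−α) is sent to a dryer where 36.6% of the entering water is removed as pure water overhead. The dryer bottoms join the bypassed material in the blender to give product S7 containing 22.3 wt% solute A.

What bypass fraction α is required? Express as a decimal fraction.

0.584

All 2410×0.200 = 482 g/s of solute A reaches S7, so S7 = 482/0.223 = 2161.4 g/s and vapour = 248.57 g/s.
The evaporator receives (1−α)·2410 of feed at 0.678 water and removes 0.366 of that water:
0.366×0.678×(1−α)×2410 = 248.57
(1−α) = 248.57/598.04 = 0.4156;  α = 0.5844.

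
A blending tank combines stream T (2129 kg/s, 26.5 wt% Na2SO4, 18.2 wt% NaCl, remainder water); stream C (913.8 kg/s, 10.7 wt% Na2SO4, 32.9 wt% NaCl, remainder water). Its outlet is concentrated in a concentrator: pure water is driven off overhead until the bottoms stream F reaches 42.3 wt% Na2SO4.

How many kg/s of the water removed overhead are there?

Na2SO4 entering = 2129×0.265 + 913.8×0.107 = 661.96 kg/s.
All Na2SO4 reports to F, so F = 661.96/0.423 = 1564.9 kg/s.
Total feed = 3042.8 kg/s; overhead = 3042.8 − 1564.9 = 1477.9 kg/s.

1478 kg/s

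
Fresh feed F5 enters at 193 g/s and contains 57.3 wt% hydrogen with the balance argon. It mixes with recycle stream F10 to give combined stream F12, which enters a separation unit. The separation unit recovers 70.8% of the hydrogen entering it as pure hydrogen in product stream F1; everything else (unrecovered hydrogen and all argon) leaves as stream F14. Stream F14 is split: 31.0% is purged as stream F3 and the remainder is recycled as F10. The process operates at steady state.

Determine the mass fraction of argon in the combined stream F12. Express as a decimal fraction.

argon enters only via F5 and leaves only via the purge: 193×0.427 = 0.310×(argon in F14), and the separation unit passes all argon, so argon in F12 = argon in F14 = 265.84 g/s.
hydrogen in F12: m_A = 193×0.573 + (1−0.310)·(1−0.708)·m_A, so m_A = 110.59/0.7985 = 138.49 g/s.
F12 = 138.49 + 265.84 = 404.33 g/s.
argon fraction in F12 = 265.84/404.33 = 0.657.

0.657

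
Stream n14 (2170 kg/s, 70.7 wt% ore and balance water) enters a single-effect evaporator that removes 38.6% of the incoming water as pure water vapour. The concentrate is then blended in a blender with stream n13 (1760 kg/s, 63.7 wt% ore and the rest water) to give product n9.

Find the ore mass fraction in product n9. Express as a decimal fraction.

0.721

Vapour removed = 0.386×0.293×2170 = 245.42 kg/s; concentrate = 1924.6 kg/s.
ore reaching the mixer = 1534.2 (from concentrate) + 1760×0.637 = 2655.3 kg/s.
Product flow = 1924.6 + 1760 = 3684.6 kg/s; ore fraction = 0.721.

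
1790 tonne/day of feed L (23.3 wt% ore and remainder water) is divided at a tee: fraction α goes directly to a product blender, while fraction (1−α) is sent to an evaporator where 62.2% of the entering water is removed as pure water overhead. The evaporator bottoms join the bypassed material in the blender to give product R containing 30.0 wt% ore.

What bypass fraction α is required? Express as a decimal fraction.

All 1790×0.233 = 417.07 tonne/day of ore reaches R, so R = 417.07/0.300 = 1390.2 tonne/day and vapour = 399.77 tonne/day.
The evaporator receives (1−α)·1790 of feed at 0.767 water and removes 0.622 of that water:
0.622×0.767×(1−α)×1790 = 399.77
(1−α) = 399.77/853.96 = 0.4681;  α = 0.5319.

0.532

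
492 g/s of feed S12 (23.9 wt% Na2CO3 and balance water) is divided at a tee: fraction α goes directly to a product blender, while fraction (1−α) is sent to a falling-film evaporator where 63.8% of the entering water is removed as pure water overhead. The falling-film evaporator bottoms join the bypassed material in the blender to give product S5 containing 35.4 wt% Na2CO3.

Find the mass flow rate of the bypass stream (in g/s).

All 492×0.239 = 117.59 g/s of Na2CO3 reaches S5, so S5 = 117.59/0.354 = 332.17 g/s and vapour = 159.83 g/s.
The evaporator receives (1−α)·492 of feed at 0.761 water and removes 0.638 of that water:
0.638×0.761×(1−α)×492 = 159.83
(1−α) = 159.83/238.87 = 0.6691;  α = 0.3309.
Bypass flow = 0.3309×492 = 162.8 g/s.

162.8 g/s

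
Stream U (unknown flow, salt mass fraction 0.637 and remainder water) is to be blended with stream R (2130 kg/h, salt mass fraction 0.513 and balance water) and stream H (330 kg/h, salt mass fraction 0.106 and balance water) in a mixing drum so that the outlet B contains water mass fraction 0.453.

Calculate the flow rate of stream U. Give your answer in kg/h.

2422 kg/h

Let U be the unknown flow. Total out = 2460 + U.
water balance: 1332.3 + 0.363·U = 0.453·(2460 + U)
(0.363 − 0.453)·U = 0.453×2460 − 1332.3 = -217.95
U = -217.95 / -0.090 = 2421.7 kg/h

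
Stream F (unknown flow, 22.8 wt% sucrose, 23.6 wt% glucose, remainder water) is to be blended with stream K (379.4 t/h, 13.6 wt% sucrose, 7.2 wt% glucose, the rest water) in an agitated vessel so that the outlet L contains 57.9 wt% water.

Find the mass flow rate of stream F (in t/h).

Let F be the unknown flow. Total out = 379.4 + F.
water balance: 300.48 + 0.536·F = 0.579·(379.4 + F)
(0.536 − 0.579)·F = 0.579×379.4 − 300.48 = -80.812
F = -80.812 / -0.043 = 1879.4 t/h

1879 t/h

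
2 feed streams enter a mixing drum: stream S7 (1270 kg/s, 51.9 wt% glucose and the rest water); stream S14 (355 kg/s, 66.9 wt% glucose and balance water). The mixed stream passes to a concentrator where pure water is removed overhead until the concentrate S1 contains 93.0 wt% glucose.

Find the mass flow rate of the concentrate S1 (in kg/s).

glucose entering = 1270×0.519 + 355×0.669 = 896.62 kg/s.
All glucose reports to S1, so S1 = 896.62/0.930 = 964.11 kg/s.

964.1 kg/s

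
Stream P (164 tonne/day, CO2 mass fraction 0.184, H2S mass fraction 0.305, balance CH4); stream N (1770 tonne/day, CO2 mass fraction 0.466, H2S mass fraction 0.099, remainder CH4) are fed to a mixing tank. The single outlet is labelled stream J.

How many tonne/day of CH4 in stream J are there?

CH4 out = CH4 in = 164×0.511 + 1770×0.435 = 853.75 tonne/day.

853.8 tonne/day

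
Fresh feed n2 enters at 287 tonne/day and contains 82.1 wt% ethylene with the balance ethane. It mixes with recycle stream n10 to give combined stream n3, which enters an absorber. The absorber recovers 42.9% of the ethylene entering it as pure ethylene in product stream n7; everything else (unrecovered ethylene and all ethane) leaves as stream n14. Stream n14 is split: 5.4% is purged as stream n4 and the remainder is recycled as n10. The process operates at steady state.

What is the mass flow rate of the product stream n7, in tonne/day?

219.8 tonne/day

ethylene in n3: m_A = 287×0.821 + (1−0.054)·(1−0.429)·m_A, so m_A = 235.63/0.4598 = 512.42 tonne/day.
Product n7 = 0.429×512.42 = 219.83 tonne/day.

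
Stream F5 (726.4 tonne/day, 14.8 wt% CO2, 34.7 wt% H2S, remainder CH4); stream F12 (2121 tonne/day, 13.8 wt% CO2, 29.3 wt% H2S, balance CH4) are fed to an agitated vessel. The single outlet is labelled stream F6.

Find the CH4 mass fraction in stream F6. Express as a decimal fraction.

Total flow out = 726.4 + 2121 = 2847.4 tonne/day.
CH4 in = 726.4×0.505 + 2121×0.569 = 1573.7 tonne/day.
CH4 mass fraction in F6 = 1573.7/2847.4 = 0.553.

0.553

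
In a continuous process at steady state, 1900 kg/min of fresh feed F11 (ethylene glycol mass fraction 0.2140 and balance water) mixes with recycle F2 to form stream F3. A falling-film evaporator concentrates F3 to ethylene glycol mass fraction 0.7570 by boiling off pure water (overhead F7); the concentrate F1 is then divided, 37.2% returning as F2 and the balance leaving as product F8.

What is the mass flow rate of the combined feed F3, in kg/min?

Overall ethylene glycol balance (none leaves overhead): ethylene glycol in fresh feed = ethylene glycol in product, i.e. 1900×0.214 = (1−0.372)·F1·0.757.
F1 = 406.6/(0.757×0.628) = 855.29 kg/min.
Recycle F2 = 0.372×855.29 = 318.17 kg/min.
Combined feed F3 = 1900 + 318.17 = 2218.2 kg/min.

2218 kg/min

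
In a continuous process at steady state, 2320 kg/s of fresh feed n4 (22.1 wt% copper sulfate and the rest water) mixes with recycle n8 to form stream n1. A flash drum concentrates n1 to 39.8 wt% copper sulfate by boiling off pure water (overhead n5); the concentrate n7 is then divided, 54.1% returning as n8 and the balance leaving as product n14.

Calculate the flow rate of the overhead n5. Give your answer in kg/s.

Overall copper sulfate balance (none leaves overhead): copper sulfate in fresh feed = copper sulfate in product, i.e. 2320×0.221 = (1−0.541)·n7·0.398.
n7 = 512.72/(0.398×0.459) = 2806.6 kg/s.
Recycle n8 = 0.541×2806.6 = 1518.4 kg/s.
Combined feed n1 = 2320 + 1518.4 = 3838.4 kg/s.
Overhead n5 = n1 − n7 = 3838.4 − 2806.6 = 1031.8 kg/s.

1032 kg/s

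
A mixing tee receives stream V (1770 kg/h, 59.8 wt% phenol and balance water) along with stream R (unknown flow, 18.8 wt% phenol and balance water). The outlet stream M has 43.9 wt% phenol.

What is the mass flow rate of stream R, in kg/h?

Let R be the unknown flow. Total out = 1770 + R.
phenol balance: 1058.5 + 0.188·R = 0.439·(1770 + R)
(0.188 − 0.439)·R = 0.439×1770 − 1058.5 = -281.43
R = -281.43 / -0.251 = 1121.2 kg/h

1121 kg/h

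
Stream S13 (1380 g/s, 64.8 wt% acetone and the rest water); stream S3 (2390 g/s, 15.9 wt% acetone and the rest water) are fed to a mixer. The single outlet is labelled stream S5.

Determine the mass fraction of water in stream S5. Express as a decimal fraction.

0.6620

Total flow out = 1380 + 2390 = 3770 g/s.
water in = 1380×0.352 + 2390×0.841 = 2495.8 g/s.
water mass fraction in S5 = 2495.8/3770 = 0.6620.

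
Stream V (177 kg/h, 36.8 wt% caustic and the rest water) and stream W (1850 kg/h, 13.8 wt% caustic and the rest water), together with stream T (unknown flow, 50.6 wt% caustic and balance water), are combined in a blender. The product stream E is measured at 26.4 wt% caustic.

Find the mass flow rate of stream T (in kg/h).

887.2 kg/h

Let T be the unknown flow. Total out = 2027 + T.
caustic balance: 320.44 + 0.506·T = 0.264·(2027 + T)
(0.506 − 0.264)·T = 0.264×2027 − 320.44 = 214.69
T = 214.69 / 0.242 = 887.16 kg/h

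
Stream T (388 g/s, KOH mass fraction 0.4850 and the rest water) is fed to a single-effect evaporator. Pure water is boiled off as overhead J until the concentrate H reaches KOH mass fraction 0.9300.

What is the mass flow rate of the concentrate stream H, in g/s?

202.3 g/s

KOH is conserved: 388×0.485 = 188.18 g/s all reports to the concentrate.
Concentrate = 188.18/(target fraction) = 202.34 g/s.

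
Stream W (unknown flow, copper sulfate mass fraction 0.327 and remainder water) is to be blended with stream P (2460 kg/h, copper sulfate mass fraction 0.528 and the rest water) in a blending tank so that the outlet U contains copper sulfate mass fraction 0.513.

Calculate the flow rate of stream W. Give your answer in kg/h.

Let W be the unknown flow. Total out = 2460 + W.
copper sulfate balance: 1298.9 + 0.327·W = 0.513·(2460 + W)
(0.327 − 0.513)·W = 0.513×2460 − 1298.9 = -36.9
W = -36.9 / -0.186 = 198.39 kg/h

198.4 kg/h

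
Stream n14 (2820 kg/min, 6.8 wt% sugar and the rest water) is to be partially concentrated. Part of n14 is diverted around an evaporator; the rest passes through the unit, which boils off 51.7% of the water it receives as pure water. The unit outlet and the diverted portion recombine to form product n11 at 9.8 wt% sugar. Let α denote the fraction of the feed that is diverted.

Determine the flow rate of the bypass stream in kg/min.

All 2820×0.068 = 191.76 kg/min of sugar reaches n11, so n11 = 191.76/0.098 = 1956.7 kg/min and vapour = 863.27 kg/min.
The evaporator receives (1−α)·2820 of feed at 0.932 water and removes 0.517 of that water:
0.517×0.932×(1−α)×2820 = 863.27
(1−α) = 863.27/1358.8 = 0.6353;  α = 0.3647.
Bypass flow = 0.3647×2820 = 1028.4 kg/min.

1028 kg/min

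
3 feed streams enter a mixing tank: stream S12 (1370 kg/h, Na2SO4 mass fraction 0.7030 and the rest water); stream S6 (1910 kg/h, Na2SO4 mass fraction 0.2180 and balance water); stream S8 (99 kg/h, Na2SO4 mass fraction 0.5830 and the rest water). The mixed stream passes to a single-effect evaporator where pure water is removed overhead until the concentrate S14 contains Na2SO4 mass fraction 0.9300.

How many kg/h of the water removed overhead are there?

1834 kg/h

Na2SO4 entering = 1370×0.703 + 1910×0.218 + 99×0.583 = 1437.2 kg/h.
All Na2SO4 reports to S14, so S14 = 1437.2/0.930 = 1545.4 kg/h.
Total feed = 3379 kg/h; overhead = 3379 − 1545.4 = 1833.6 kg/h.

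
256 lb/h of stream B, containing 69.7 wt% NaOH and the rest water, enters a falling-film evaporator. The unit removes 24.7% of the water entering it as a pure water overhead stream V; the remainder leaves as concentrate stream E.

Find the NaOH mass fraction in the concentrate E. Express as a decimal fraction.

NaOH is not removed: 256×0.697 = 178.43 lb/h of NaOH enters E.
water entering = 256×0.303 = 77.568 lb/h; overhead removed = 0.247×77.568 = 19.159 lb/h.
Concentrate = 256 − 19.159 = 236.84 lb/h.
Mass fraction = 178.43/236.84 = 0.753.

0.753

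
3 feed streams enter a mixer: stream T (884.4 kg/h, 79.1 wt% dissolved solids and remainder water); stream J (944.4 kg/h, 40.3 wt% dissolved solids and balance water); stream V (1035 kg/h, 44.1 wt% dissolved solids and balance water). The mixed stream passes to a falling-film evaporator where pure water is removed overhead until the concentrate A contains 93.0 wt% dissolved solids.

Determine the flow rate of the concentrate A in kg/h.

dissolved solids entering = 884.4×0.791 + 944.4×0.403 + 1035×0.441 = 1536.6 kg/h.
All dissolved solids reports to A, so A = 1536.6/0.930 = 1652.2 kg/h.

1652 kg/h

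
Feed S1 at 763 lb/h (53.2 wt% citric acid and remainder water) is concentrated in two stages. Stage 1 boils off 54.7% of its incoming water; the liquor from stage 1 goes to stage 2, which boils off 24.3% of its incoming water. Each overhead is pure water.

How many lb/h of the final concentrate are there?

water in feed = 763×0.468 = 357.08 lb/h.
After stage 1: water left = (1−0.547)×357.08 = 161.76; stream total = 567.68 lb/h.
After stage 2: water left = (1−0.243)×161.76 = 122.45; final concentrate = 528.37 lb/h.

528.4 lb/h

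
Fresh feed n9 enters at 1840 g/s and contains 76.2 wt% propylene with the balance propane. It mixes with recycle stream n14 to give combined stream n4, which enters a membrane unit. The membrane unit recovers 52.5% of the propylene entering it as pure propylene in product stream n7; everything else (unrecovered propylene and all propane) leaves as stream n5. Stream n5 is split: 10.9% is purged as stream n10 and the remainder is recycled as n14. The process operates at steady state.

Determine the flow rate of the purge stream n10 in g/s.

propane enters only via n9 and leaves only via the purge: 1840×0.238 = 0.109×(propane in n5), and the membrane unit passes all propane, so propane in n4 = propane in n5 = 4017.6 g/s.
propylene in n4: m_A = 1840×0.762 + (1−0.109)·(1−0.525)·m_A, so m_A = 1402.1/0.5768 = 2430.9 g/s.
n5 = (1−0.525)×2430.9 + 4017.6 = 5172.3 g/s.
Purge n10 = 0.109×5172.3 = 563.78 g/s.

563.8 g/s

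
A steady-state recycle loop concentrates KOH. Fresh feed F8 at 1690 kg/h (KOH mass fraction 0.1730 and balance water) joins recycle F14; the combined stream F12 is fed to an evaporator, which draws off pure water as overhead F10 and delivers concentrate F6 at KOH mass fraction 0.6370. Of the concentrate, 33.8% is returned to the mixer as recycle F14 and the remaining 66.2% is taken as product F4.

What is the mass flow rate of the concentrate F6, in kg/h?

693.3 kg/h

Overall KOH balance (none leaves overhead): KOH in fresh feed = KOH in product, i.e. 1690×0.173 = (1−0.338)·F6·0.637.
F6 = 292.37/(0.637×0.662) = 693.32 kg/h.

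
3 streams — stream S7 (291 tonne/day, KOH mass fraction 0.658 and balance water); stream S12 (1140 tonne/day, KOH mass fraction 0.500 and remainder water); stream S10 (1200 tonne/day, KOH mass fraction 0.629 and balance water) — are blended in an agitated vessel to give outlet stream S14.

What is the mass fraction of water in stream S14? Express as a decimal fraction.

0.424

Total flow out = 291 + 1140 + 1200 = 2631 tonne/day.
water in = 291×0.342 + 1140×0.500 + 1200×0.371 = 1114.7 tonne/day.
water mass fraction in S14 = 1114.7/2631 = 0.424.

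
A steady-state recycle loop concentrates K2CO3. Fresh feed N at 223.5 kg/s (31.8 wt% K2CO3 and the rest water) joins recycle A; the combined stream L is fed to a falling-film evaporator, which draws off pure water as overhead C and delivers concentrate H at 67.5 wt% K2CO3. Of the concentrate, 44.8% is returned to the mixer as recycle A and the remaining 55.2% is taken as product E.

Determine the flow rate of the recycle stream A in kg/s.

Overall K2CO3 balance (none leaves overhead): K2CO3 in fresh feed = K2CO3 in product, i.e. 223.5×0.318 = (1−0.448)·H·0.675.
H = 71.073/(0.675×0.552) = 190.75 kg/s.
Recycle A = 0.448×190.75 = 85.455 kg/s.

85.46 kg/s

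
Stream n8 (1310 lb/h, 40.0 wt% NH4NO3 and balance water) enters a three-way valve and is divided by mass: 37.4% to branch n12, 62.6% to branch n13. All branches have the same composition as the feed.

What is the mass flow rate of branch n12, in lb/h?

Branch n12 flow = 0.374×1310 = 489.94 lb/h.

489.9 lb/h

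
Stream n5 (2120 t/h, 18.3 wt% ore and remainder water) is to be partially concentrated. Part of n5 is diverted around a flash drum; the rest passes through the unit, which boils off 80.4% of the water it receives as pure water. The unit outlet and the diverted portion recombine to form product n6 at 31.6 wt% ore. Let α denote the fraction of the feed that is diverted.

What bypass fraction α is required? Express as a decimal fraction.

0.359

All 2120×0.183 = 387.96 t/h of ore reaches n6, so n6 = 387.96/0.316 = 1227.7 t/h and vapour = 892.28 t/h.
The evaporator receives (1−α)·2120 of feed at 0.817 water and removes 0.804 of that water:
0.804×0.817×(1−α)×2120 = 892.28
(1−α) = 892.28/1392.6 = 0.6407;  α = 0.3593.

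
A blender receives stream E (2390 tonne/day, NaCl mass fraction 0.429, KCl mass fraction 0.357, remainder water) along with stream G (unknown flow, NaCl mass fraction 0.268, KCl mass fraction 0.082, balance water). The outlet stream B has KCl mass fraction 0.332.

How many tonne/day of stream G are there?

Let G be the unknown flow. Total out = 2390 + G.
KCl balance: 853.23 + 0.082·G = 0.332·(2390 + G)
(0.082 − 0.332)·G = 0.332×2390 − 853.23 = -59.75
G = -59.75 / -0.250 = 239 tonne/day

239 tonne/day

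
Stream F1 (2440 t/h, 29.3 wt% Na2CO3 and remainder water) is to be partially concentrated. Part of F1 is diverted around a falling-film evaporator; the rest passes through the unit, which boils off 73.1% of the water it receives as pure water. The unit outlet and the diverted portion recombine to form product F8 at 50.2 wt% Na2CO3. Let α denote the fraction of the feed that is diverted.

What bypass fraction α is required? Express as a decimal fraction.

0.194

All 2440×0.293 = 714.92 t/h of Na2CO3 reaches F8, so F8 = 714.92/0.502 = 1424.1 t/h and vapour = 1015.9 t/h.
The evaporator receives (1−α)·2440 of feed at 0.707 water and removes 0.731 of that water:
0.731×0.707×(1−α)×2440 = 1015.9
(1−α) = 1015.9/1261 = 0.8056;  α = 0.1944.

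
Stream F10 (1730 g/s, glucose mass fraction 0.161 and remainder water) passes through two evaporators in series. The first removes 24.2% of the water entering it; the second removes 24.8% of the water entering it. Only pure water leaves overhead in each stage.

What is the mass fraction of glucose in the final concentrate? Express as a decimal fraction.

water in feed = 1730×0.839 = 1451.5 g/s.
After stage 1: water left = (1−0.242)×1451.5 = 1100.2; stream total = 1378.7 g/s.
After stage 2: water left = (1−0.248)×1100.2 = 827.36; final concentrate = 1105.9 g/s.
glucose fraction = 278.53/1105.9 = 0.252.

0.252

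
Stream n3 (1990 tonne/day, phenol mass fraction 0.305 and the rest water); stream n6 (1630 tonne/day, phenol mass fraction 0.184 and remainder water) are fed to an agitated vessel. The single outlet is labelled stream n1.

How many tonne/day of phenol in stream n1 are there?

phenol out = phenol in = 1990×0.305 + 1630×0.184 = 906.87 tonne/day.

906.9 tonne/day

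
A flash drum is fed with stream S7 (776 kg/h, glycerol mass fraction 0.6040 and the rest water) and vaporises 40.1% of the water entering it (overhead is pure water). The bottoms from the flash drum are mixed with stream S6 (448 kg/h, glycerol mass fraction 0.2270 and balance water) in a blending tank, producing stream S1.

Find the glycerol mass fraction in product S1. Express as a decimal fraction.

Vapour removed = 0.401×0.396×776 = 123.23 kg/h; concentrate = 652.77 kg/h.
glycerol reaching the mixer = 468.7 (from concentrate) + 448×0.227 = 570.4 kg/h.
Product flow = 652.77 + 448 = 1100.8 kg/h; glycerol fraction = 0.5182.

0.5182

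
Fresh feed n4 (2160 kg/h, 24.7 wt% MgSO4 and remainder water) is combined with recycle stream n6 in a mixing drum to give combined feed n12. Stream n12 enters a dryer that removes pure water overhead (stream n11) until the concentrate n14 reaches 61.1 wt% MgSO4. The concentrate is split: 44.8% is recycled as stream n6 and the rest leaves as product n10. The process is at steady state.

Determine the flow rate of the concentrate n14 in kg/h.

Overall MgSO4 balance (none leaves overhead): MgSO4 in fresh feed = MgSO4 in product, i.e. 2160×0.247 = (1−0.448)·n14·0.611.
n14 = 533.52/(0.611×0.552) = 1581.9 kg/h.

1582 kg/h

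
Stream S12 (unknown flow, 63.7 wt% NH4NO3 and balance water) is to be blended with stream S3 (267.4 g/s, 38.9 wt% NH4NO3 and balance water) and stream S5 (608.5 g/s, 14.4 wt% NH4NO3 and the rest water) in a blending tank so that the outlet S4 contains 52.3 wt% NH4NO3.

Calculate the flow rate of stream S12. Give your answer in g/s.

2337 g/s

Let S12 be the unknown flow. Total out = 875.9 + S12.
NH4NO3 balance: 191.64 + 0.637·S12 = 0.523·(875.9 + S12)
(0.637 − 0.523)·S12 = 0.523×875.9 − 191.64 = 266.45
S12 = 266.45 / 0.114 = 2337.3 g/s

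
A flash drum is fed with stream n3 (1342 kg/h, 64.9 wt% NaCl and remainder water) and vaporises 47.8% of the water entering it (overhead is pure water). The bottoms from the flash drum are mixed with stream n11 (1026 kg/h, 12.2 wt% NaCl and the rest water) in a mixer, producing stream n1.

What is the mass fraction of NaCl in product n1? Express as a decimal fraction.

0.465

Vapour removed = 0.478×0.351×1342 = 225.16 kg/h; concentrate = 1116.8 kg/h.
NaCl reaching the mixer = 870.96 (from concentrate) + 1026×0.122 = 996.13 kg/h.
Product flow = 1116.8 + 1026 = 2142.8 kg/h; NaCl fraction = 0.465.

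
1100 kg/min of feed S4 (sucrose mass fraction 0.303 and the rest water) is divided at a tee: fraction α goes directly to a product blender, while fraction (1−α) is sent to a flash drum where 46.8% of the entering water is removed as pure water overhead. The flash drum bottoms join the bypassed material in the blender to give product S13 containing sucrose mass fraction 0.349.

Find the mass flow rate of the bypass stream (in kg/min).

All 1100×0.303 = 333.3 kg/min of sucrose reaches S13, so S13 = 333.3/0.349 = 955.01 kg/min and vapour = 144.99 kg/min.
The evaporator receives (1−α)·1100 of feed at 0.697 water and removes 0.468 of that water:
0.468×0.697×(1−α)×1100 = 144.99
(1−α) = 144.99/358.82 = 0.4041;  α = 0.5959.
Bypass flow = 0.5959×1100 = 655.53 kg/min.

655.5 kg/min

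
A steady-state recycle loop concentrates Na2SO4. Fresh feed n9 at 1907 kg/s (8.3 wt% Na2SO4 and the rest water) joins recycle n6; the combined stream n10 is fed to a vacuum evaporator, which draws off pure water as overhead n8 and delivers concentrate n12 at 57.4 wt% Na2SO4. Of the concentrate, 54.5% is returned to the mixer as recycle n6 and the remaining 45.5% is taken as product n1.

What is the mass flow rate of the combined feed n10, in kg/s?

Overall Na2SO4 balance (none leaves overhead): Na2SO4 in fresh feed = Na2SO4 in product, i.e. 1907×0.083 = (1−0.545)·n12·0.574.
n12 = 158.28/(0.574×0.455) = 606.05 kg/s.
Recycle n6 = 0.545×606.05 = 330.29 kg/s.
Combined feed n10 = 1907 + 330.29 = 2237.3 kg/s.

2237 kg/s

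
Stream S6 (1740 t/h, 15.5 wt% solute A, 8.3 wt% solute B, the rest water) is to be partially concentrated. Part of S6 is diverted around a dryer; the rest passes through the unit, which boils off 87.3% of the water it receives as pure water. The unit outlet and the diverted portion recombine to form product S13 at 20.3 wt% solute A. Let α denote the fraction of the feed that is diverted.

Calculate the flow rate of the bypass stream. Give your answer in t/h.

1122 t/h

All 1740×0.155 = 269.7 t/h of solute A reaches S13, so S13 = 269.7/0.203 = 1328.6 t/h and vapour = 411.43 t/h.
The evaporator receives (1−α)·1740 of feed at 0.762 water and removes 0.873 of that water:
0.873×0.762×(1−α)×1740 = 411.43
(1−α) = 411.43/1157.5 = 0.3554;  α = 0.6446.
Bypass flow = 0.6446×1740 = 1121.5 t/h.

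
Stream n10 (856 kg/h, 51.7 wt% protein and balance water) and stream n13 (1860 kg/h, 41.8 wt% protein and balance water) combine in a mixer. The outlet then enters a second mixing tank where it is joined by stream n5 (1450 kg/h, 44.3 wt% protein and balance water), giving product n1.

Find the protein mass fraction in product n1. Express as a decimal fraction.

0.4470

Overall, product flow = 4166 kg/h.
protein in = 856×0.517 + 1860×0.418 + 1450×0.443 = 1862.4 kg/h.
protein fraction in n1 = 0.4470.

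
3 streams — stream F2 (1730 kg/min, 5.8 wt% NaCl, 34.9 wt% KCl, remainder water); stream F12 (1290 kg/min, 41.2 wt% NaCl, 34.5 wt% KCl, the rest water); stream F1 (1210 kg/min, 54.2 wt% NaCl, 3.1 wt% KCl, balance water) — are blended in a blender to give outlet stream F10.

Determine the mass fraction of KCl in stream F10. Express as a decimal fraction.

Total flow out = 1730 + 1290 + 1210 = 4230 kg/min.
KCl in = 1730×0.349 + 1290×0.345 + 1210×0.031 = 1086.3 kg/min.
KCl mass fraction in F10 = 1086.3/4230 = 0.2568.

0.2568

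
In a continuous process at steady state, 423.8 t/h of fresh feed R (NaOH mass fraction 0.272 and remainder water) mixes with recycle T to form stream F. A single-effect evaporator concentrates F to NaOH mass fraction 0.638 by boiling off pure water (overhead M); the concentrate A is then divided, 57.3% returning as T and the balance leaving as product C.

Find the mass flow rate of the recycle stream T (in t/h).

Overall NaOH balance (none leaves overhead): NaOH in fresh feed = NaOH in product, i.e. 423.8×0.272 = (1−0.573)·A·0.638.
A = 115.27/(0.638×0.427) = 423.14 t/h.
Recycle T = 0.573×423.14 = 242.46 t/h.

242.5 t/h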